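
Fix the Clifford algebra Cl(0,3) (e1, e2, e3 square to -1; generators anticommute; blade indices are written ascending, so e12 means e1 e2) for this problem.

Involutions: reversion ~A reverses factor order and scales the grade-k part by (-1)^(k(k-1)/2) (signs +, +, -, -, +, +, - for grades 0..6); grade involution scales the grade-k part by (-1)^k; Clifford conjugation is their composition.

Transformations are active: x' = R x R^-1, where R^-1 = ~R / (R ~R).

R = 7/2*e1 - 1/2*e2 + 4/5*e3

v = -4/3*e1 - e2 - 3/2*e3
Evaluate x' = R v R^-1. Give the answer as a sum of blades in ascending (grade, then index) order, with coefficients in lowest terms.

~R = 7/2*e1 - 1/2*e2 + 4/5*e3, and R ~R = -657/50, so R^-1 = ~R / (-657/50).
R v = 161/30 - 25/6*e12 - 251/60*e13 + 31/20*e23
Answer: -3007/1971*e1 + 2776/1971*e2 + 3337/3942*e3


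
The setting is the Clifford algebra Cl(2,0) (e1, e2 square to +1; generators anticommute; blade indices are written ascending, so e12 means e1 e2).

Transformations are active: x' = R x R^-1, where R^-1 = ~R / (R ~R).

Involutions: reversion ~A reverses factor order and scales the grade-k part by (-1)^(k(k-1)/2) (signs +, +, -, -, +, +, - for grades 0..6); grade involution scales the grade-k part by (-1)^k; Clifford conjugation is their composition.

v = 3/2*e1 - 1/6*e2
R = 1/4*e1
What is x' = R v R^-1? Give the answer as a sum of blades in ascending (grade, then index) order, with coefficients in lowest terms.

~R = 1/4*e1, and R ~R = 1/16, so R^-1 = ~R / (1/16).
R v = 3/8 - 1/24*e12
Answer: 3/2*e1 + 1/6*e2


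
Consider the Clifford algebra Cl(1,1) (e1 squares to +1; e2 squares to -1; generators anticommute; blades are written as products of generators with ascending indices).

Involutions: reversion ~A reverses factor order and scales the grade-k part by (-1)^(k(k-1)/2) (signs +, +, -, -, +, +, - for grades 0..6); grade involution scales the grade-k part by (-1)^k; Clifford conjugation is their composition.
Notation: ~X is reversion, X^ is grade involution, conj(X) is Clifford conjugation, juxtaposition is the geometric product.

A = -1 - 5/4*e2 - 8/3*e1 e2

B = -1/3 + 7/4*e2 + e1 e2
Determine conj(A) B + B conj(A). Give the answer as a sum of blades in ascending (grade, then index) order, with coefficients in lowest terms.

first term: 13/16 - 41/12*e1 - 13/6*e2 - 17/9*e1 e2
second term: 13/16 + 41/12*e1 - 13/6*e2 - 17/9*e1 e2
Answer: 13/8 - 13/3*e2 - 34/9*e1 e2


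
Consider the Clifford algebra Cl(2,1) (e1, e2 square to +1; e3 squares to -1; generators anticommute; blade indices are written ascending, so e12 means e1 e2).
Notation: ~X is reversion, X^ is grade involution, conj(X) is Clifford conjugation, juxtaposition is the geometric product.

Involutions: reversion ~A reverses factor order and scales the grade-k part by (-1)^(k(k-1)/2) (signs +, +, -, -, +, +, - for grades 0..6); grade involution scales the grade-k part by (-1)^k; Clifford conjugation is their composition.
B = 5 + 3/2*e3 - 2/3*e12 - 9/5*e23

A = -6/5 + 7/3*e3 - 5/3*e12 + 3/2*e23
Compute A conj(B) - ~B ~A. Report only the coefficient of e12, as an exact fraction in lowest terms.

first term: 59/45 + 129/20*e2 + 202/15*e3 - 137/15*e12 - 4*e13 + 267/50*e23 + 73/18*e123
second term: -599/45 - 129/20*e2 + 148/15*e3 + 113/15*e12 - 4*e13 - 483/50*e23 + 73/18*e123
Answer: -50/3


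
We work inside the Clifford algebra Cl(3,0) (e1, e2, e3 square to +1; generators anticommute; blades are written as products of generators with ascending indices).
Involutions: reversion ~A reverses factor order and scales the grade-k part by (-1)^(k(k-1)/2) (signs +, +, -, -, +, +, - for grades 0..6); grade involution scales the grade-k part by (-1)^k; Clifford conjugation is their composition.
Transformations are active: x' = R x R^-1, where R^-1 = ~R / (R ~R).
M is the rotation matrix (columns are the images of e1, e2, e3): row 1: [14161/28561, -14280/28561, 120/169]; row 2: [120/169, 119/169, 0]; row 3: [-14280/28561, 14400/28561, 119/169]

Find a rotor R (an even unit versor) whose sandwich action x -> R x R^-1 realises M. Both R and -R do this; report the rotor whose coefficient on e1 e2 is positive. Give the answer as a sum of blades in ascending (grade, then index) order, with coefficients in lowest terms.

Method: write R = a + b12*e1 e2 + b13*e1 e3 + b23*e2 e3 with a^2 + b12^2 + b13^2 + b23^2 = 1 (so R^-1 = ~R). Expanding the columns R e_j ~R gives tr M = 4a^2 - 1 and, from the antisymmetric part, M21 - M12 = -4a*b12, M13 - M31 = 4a*b13, M32 - M23 = -4a*b23.
Here tr M = 54383/28561, so a^2 = (1 + tr M)/4 = 20736/28561 and a = ±144/169. Taking a = 144/169: M21 - M12 = 34560/28561, M13 - M31 = 34560/28561, M32 - M23 = 14400/28561, giving b12 = -60/169, b13 = 60/169, b23 = -25/169, i.e. R = 144/169 - 60/169*e1 e2 + 60/169*e1 e3 - 25/169*e2 e3.
Its e1 e2 coefficient is negative, so report the other preimage -R.
Answer: -144/169 + 60/169*e1 e2 - 60/169*e1 e3 + 25/169*e2 e3. Why the constraint matters: R and -R act identically through the sandwich — M has trace 54383/28561 either way — so only the sign condition on e1 e2 picks one of the two preimages.


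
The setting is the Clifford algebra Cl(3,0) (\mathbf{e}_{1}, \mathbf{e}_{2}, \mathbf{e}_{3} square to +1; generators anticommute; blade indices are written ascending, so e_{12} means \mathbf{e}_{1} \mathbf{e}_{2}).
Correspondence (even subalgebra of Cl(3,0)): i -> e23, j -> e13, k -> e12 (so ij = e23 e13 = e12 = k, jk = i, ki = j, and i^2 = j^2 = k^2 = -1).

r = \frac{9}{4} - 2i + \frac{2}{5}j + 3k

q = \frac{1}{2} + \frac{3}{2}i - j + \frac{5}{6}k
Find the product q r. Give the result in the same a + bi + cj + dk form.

In blades: q = \frac{1}{2} + \frac{5}{6} e_{12} - e_{13} + \frac{3}{2} e_{23}, r = \frac{9}{4} + 3 e_{12} + \frac{2}{5} e_{13} - 2 e_{23}.
Distribute q over r term by term (generator squares from the signature, products reordered to ascending indices): (\frac{1}{2})*r = \frac{9}{8} + \frac{3}{2} e_{12} + \frac{1}{5} e_{13} - e_{23}; (\frac{5}{6} e_{12})*r = -\frac{5}{2} + \frac{15}{8} e_{12} - \frac{5}{3} e_{13} - \frac{1}{3} e_{23}; (-e_{13})*r = \frac{2}{5} - 2 e_{12} - \frac{9}{4} e_{13} - 3 e_{23}; (\frac{3}{2} e_{23})*r = 3 + \frac{3}{5} e_{12} - \frac{9}{2} e_{13} + \frac{27}{8} e_{23}.
Sum: \frac{81}{40} + \frac{79}{40} e_{12} - \frac{493}{60} e_{13} - \frac{23}{24} e_{23}; translating back through the correspondence:
Answer: \frac{81}{40} - \frac{23}{24}i - \frac{493}{60}j + \frac{79}{40}k


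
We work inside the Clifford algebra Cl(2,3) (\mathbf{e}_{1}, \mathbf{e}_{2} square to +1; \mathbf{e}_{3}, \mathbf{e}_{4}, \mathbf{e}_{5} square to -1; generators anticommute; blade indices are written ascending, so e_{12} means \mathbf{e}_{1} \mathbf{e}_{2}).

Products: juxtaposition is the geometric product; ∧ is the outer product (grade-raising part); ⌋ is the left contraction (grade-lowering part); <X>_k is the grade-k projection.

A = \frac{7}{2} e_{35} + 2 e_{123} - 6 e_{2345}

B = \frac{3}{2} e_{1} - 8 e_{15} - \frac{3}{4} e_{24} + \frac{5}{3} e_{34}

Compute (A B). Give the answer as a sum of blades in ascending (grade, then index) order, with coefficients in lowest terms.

step 1: 28 e_{13} + 3 e_{23} + 10 e_{25} - \frac{9}{2} e_{35} - \frac{35}{6} e_{45} - \frac{10}{3} e_{124} + \frac{3}{2} e_{134} + \frac{21}{4} e_{135} - 16 e_{235} - 48 e_{1234} + \frac{21}{8} e_{2345} - 9 e_{12345}
Answer: 28 e_{13} + 3 e_{23} + 10 e_{25} - \frac{9}{2} e_{35} - \frac{35}{6} e_{45} - \frac{10}{3} e_{124} + \frac{3}{2} e_{134} + \frac{21}{4} e_{135} - 16 e_{235} - 48 e_{1234} + \frac{21}{8} e_{2345} - 9 e_{12345}


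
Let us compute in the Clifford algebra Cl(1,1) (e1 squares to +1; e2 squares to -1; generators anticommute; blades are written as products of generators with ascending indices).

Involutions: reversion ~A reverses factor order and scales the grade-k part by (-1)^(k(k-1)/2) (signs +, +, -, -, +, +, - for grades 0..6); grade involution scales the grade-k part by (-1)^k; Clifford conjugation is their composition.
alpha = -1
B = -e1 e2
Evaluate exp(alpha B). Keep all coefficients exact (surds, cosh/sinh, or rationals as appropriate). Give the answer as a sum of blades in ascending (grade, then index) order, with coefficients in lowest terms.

B^2 = (-1)^2*(e1 e2)^2 = 1*(+1) = 1 (a basis 2-blade squares to minus the product of its generators' squares).
B^2 = 1 — since the square is positive, the closed form is hyperbolic: l = 1, alpha*l = -1, so exp(alpha B) = cosh(-1) + (sinh(-1)/1)*B = cosh(1) + (-sinh(1))*B.
Answer: cosh(1) + sinh(1)*e1 e2


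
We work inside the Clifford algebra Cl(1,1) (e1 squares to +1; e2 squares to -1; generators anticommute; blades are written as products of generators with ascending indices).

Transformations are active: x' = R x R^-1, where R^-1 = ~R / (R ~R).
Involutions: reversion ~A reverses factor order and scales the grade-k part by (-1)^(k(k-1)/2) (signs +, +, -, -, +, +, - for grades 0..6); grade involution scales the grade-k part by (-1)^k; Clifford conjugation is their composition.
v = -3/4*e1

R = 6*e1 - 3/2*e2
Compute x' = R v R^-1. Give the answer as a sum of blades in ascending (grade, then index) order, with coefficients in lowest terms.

~R = 6*e1 - 3/2*e2, and R ~R = 135/4, so R^-1 = ~R / (135/4).
R v = -9/2 - 9/8*e1 e2
Answer: -17/20*e1 + 2/5*e2


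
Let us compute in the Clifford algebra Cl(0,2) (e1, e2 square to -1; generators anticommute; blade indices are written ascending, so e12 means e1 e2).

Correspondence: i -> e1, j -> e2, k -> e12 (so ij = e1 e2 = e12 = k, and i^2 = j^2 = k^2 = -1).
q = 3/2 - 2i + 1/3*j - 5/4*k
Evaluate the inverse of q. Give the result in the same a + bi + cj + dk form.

In blades: q = 3/2 - 2*e1 + 1/3*e2 - 5/4*e12.
With qbar = 3/2 + 2*e1 - 1/3*e2 + 5/4*e12 (scalar fixed, mapped units negated), q qbar = 1141/144 (the sum of squared coefficients), so q^-1 = qbar / (1141/144) = 216/1141 + 288/1141*e1 - 48/1141*e2 + 180/1141*e12; translating back:
Answer: 216/1141 + 288/1141*i - 48/1141*j + 180/1141*k


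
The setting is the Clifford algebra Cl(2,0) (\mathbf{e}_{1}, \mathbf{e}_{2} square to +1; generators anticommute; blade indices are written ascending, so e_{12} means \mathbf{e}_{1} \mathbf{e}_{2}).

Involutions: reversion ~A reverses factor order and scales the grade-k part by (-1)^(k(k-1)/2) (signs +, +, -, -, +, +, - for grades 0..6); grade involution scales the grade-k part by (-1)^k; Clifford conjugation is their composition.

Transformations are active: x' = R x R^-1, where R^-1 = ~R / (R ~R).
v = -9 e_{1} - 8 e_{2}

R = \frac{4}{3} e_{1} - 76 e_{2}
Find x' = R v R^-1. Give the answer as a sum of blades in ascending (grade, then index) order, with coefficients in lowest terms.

~R = \frac{4}{3} e_{1} - 76 e_{2}, and R ~R = \frac{52000}{9}, so R^-1 = ~R / (\frac{52000}{9}).
R v = 596 - \frac{2084}{3} e_{12}
Answer: \frac{15072}{1625} e_{1} - \frac{12479}{1625} e_{2}


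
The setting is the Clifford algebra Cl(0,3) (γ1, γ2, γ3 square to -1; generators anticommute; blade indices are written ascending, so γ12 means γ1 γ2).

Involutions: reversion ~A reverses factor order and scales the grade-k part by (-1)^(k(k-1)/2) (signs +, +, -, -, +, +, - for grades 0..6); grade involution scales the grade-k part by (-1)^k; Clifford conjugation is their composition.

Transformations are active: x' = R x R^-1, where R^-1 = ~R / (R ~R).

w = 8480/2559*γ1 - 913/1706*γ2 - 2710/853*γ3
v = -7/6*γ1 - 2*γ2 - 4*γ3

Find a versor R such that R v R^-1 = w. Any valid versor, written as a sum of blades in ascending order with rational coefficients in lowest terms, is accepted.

Equal squares first: v^2 = w^2 = -769/36. Then v + w = 3663/1706*γ1 - 4325/1706*γ2 - 6122/853*γ3 is a versor taking v to w, provided it is invertible.
Answer: 3663/1706*γ1 - 4325/1706*γ2 - 6122/853*γ3


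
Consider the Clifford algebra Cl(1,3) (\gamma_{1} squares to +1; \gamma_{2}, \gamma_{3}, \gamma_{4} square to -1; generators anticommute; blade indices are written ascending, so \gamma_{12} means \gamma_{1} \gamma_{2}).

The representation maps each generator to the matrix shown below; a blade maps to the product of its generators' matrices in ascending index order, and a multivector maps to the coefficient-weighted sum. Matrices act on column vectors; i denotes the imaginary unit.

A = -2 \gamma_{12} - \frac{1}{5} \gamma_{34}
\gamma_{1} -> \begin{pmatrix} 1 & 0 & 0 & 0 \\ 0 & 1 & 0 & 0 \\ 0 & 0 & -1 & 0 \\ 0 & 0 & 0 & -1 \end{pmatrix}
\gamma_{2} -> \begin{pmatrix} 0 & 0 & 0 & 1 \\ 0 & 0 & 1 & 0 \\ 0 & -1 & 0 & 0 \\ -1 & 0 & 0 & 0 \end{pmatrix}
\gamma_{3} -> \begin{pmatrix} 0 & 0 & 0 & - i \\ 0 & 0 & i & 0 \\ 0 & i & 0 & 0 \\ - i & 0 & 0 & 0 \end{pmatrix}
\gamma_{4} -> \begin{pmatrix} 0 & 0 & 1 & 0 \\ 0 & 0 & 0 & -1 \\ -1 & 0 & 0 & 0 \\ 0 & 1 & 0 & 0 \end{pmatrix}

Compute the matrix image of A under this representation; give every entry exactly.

Bivector images (products of the table entries): rho(\gamma_{12}) = rho(\gamma_{1})rho(\gamma_{2}) = \begin{pmatrix} 0 & 0 & 0 & 1 \\ 0 & 0 & 1 & 0 \\ 0 & 1 & 0 & 0 \\ 1 & 0 & 0 & 0 \end{pmatrix}; rho(\gamma_{34}) = rho(\gamma_{3})rho(\gamma_{4}) = \begin{pmatrix} 0 & - i & 0 & 0 \\ - i & 0 & 0 & 0 \\ 0 & 0 & 0 & - i \\ 0 & 0 & - i & 0 \end{pmatrix}.
M = (-2)*rho(\gamma_{12}) + (-\frac{1}{5})*rho(\gamma_{34}), summed entrywise:
Answer: \begin{pmatrix} 0 & \frac{i}{5} & 0 & -2 \\ \frac{i}{5} & 0 & -2 & 0 \\ 0 & -2 & 0 & \frac{i}{5} \\ -2 & 0 & \frac{i}{5} & 0 \end{pmatrix}


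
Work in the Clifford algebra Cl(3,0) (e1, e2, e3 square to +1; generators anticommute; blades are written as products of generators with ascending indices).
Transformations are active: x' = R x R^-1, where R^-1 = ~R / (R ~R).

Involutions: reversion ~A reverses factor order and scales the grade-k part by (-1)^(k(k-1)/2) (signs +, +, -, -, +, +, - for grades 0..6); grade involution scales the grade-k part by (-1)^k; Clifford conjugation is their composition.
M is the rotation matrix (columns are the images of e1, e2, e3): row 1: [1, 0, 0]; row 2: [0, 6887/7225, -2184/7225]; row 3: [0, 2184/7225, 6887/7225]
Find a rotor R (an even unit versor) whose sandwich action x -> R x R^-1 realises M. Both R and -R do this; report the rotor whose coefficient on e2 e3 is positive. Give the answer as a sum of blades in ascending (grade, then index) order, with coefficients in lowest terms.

Method: write R = a + b12*e1 e2 + b13*e1 e3 + b23*e2 e3 with a^2 + b12^2 + b13^2 + b23^2 = 1 (so R^-1 = ~R). Expanding the columns R e_j ~R gives tr M = 4a^2 - 1 and, from the antisymmetric part, M21 - M12 = -4a*b12, M13 - M31 = 4a*b13, M32 - M23 = -4a*b23.
Here tr M = 20999/7225, so a^2 = (1 + tr M)/4 = 7056/7225 and a = ±84/85. Taking a = 84/85: M21 - M12 = 0, M13 - M31 = 0, M32 - M23 = 4368/7225, giving b12 = 0, b13 = 0, b23 = -13/85, i.e. R = 84/85 - 13/85*e2 e3.
Its e2 e3 coefficient is negative, so report the other preimage -R.
Answer: -84/85 + 13/85*e2 e3. Why the constraint matters: R and -R act identically through the sandwich — M has trace 20999/7225 either way — so only the sign condition on e2 e3 picks one of the two preimages.


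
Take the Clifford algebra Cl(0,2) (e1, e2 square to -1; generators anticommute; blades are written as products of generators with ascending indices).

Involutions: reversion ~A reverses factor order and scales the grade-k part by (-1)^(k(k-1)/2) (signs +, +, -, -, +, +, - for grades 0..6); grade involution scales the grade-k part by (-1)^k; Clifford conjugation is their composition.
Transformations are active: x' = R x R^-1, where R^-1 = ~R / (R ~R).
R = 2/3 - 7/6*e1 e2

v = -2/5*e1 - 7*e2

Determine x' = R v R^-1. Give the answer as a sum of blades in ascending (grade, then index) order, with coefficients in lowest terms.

~R = 2/3 + 7/6*e1 e2, and R ~R = 65/36, so R^-1 = ~R / (65/36).
R v = -253/30*e1 - 21/5*e2
Answer: -1894/325*e1 + 1267/325*e2


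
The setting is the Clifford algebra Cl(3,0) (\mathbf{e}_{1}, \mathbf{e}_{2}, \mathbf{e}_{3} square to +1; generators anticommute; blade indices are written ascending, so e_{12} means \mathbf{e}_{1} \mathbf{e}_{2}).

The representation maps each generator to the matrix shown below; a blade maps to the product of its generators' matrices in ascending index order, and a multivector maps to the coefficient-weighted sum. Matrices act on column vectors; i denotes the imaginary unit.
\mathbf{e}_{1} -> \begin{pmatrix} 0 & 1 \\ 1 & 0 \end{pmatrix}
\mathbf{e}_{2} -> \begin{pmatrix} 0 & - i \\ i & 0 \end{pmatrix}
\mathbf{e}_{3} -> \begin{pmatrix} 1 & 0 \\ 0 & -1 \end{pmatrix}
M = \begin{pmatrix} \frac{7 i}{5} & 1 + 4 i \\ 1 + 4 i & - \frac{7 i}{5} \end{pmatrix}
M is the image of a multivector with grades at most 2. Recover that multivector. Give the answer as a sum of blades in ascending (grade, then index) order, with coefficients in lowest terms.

Method: 1, rho(e_{1}), rho(e_{2}), rho(e_{3}) form a trace-orthogonal basis of the 2x2 complex matrices (tr(X Y) = 2 if X = Y, else 0), so M = m0*1 + m1*rho(e_{1}) + m2*rho(e_{2}) + m3*rho(e_{3}) with m0 = tr(M)/2 = 0, m1 = tr(M rho(e_{1}))/2 = 1 + 4 i, m2 = tr(M rho(e_{2}))/2 = 0, m3 = tr(M rho(e_{3}))/2 = \frac{7 i}{5}.
Multiplying table entries, the bivector images are rho(e_{12}) = i*rho(e_{3}), rho(e_{13}) = -i*rho(e_{2}), rho(e_{23}) = i*rho(e_{1}); with real blade coefficients the real parts of m0..m3 are the coefficients of 1, e_{1}, e_{2}, e_{3} and the imaginary parts give the bivectors (e_{23}: Im m1, e_{13}: -Im m2, e_{12}: Im m3).
Answer: e_{1} + \frac{7}{5} e_{12} + 4 e_{23}


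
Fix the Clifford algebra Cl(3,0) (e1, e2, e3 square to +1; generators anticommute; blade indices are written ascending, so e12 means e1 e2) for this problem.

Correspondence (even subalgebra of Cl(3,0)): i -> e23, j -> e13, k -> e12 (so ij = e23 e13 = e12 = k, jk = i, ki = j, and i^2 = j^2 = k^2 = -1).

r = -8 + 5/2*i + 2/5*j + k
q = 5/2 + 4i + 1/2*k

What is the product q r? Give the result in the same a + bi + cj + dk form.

In blades: q = 5/2 + 1/2*e12 + 4*e23, r = -8 + e12 + 2/5*e13 + 5/2*e23.
Distribute q over r term by term (generator squares from the signature, products reordered to ascending indices): (5/2)*r = -20 + 5/2*e12 + e13 + 25/4*e23; (1/2*e12)*r = -1/2 - 4*e12 + 5/4*e13 - 1/5*e23; (4*e23)*r = -10 + 8/5*e12 - 4*e13 - 32*e23.
Sum: -61/2 + 1/10*e12 - 7/4*e13 - 519/20*e23; translating back through the correspondence:
Answer: -61/2 - 519/20*i - 7/4*j + 1/10*k


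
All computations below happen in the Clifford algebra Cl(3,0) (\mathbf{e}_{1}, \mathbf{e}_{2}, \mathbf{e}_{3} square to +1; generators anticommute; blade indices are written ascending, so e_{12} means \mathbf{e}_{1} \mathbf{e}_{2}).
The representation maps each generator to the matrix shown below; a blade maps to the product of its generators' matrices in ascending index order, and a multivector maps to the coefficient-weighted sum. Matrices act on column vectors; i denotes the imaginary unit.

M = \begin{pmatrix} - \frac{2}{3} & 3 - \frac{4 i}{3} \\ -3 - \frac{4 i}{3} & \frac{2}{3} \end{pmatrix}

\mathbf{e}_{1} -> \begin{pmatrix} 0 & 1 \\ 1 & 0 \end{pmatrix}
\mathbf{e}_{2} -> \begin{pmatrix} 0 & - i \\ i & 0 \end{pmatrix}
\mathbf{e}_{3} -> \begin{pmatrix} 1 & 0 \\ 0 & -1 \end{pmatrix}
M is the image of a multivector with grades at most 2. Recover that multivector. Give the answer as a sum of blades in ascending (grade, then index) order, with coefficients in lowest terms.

Method: 1, rho(e_{1}), rho(e_{2}), rho(e_{3}) form a trace-orthogonal basis of the 2x2 complex matrices (tr(X Y) = 2 if X = Y, else 0), so M = m0*1 + m1*rho(e_{1}) + m2*rho(e_{2}) + m3*rho(e_{3}) with m0 = tr(M)/2 = 0, m1 = tr(M rho(e_{1}))/2 = - \frac{4 i}{3}, m2 = tr(M rho(e_{2}))/2 = 3 i, m3 = tr(M rho(e_{3}))/2 = - \frac{2}{3}.
Multiplying table entries, the bivector images are rho(e_{12}) = i*rho(e_{3}), rho(e_{13}) = -i*rho(e_{2}), rho(e_{23}) = i*rho(e_{1}); with real blade coefficients the real parts of m0..m3 are the coefficients of 1, e_{1}, e_{2}, e_{3} and the imaginary parts give the bivectors (e_{23}: Im m1, e_{13}: -Im m2, e_{12}: Im m3).
Answer: -\frac{2}{3} e_{3} - 3 e_{13} - \frac{4}{3} e_{23}


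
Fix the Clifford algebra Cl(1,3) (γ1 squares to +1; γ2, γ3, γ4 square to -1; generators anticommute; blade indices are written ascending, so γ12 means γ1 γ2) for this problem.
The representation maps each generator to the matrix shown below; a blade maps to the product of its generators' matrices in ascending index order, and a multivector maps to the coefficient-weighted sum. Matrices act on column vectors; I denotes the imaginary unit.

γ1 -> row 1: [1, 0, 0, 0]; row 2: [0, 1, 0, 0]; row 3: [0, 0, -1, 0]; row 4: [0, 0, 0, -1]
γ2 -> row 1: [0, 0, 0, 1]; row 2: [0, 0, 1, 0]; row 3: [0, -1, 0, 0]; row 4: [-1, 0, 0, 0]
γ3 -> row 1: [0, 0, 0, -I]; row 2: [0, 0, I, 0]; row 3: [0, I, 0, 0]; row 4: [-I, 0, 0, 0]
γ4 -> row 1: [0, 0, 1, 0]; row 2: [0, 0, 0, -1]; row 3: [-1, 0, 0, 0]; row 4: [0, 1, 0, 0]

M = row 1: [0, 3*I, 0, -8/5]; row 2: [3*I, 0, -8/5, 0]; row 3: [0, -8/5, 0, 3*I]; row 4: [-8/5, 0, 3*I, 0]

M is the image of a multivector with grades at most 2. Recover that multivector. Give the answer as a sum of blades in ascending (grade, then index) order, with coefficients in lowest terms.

Method: the blade images are trace-orthogonal — tr(rho(e_A) rho(e_B)^-1) = 4 if A = B and 0 otherwise — and rho(e_A)^-1 = (e_A)^2 * rho(e_A) with (e_A)^2 = +1 or -1, so the coefficient of e_A in the preimage is (e_A)^2 * tr(M rho(e_A))/4.
Nonzero projections over blades of grade <= 2: γ12: (γ12)^2 = +1, tr(M rho(γ12)) = -32/5, coefficient -8/5; γ34: (γ34)^2 = -1, tr(M rho(γ34)) = 12, coefficient -3. Every other blade of grade <= 2 projects to 0.
Answer: -8/5*γ12 - 3*γ34


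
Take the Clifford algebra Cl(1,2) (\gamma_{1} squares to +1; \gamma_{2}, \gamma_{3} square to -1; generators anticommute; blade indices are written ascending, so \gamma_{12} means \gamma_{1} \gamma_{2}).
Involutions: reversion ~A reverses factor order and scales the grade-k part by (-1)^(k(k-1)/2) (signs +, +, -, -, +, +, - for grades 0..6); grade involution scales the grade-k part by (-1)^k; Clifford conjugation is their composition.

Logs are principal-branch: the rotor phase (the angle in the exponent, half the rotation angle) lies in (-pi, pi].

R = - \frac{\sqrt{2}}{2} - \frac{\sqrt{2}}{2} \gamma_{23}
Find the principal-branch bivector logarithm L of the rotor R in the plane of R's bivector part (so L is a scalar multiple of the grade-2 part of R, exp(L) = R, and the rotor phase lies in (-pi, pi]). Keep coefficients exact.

The scalar part of R is - \frac{\sqrt{2}}{2}, which pins the rotor phase on the principal branch; dividing the bivector part by the sine of that phase recovers the unit plane, and L is the phase times that plane.
Concretely: cos(phase) = - \frac{\sqrt{2}}{2} gives phase = ±\frac{3 \pi}{4}, and since phase/sin(phase) is even the sign is immaterial: L = (phase/sin(phase)) * <R>_2 = (\frac{3 \sqrt{2} \pi}{4}) * <R>_2.
Answer: - \frac{3 \pi}{4} \gamma_{23}


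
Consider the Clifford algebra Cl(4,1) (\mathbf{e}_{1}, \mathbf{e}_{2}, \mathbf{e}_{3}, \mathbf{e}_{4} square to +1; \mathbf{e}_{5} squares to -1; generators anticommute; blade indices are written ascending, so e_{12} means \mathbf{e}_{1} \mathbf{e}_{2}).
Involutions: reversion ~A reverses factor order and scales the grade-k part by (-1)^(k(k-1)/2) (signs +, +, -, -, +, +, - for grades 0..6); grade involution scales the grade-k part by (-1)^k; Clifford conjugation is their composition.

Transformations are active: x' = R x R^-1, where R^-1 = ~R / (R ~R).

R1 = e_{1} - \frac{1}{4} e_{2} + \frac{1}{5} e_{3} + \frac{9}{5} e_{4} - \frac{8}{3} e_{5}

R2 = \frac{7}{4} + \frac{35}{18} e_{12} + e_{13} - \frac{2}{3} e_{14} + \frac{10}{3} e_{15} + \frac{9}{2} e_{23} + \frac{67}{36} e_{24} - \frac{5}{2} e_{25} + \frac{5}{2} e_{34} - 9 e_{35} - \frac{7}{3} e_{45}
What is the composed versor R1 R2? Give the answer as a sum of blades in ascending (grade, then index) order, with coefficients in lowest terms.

Distribute over the terms of R1 (each basis-blade product reordered to ascending indices, repeated generators contracted through their squares):
(e_{1}) R2 = \frac{7}{4} e_{1} + \frac{35}{18} e_{2} + e_{3} - \frac{2}{3} e_{4} + \frac{10}{3} e_{5} + \frac{9}{2} e_{123} + \frac{67}{36} e_{124} - \frac{5}{2} e_{125} + \frac{5}{2} e_{134} - 9 e_{135} - \frac{7}{3} e_{145}
(-\frac{1}{4} e_{2}) R2 = \frac{35}{72} e_{1} - \frac{7}{16} e_{2} - \frac{9}{8} e_{3} - \frac{67}{144} e_{4} + \frac{5}{8} e_{5} + \frac{1}{4} e_{123} - \frac{1}{6} e_{124} + \frac{5}{6} e_{125} - \frac{5}{8} e_{234} + \frac{9}{4} e_{235} + \frac{7}{12} e_{245}
(\frac{1}{5} e_{3}) R2 = -\frac{1}{5} e_{1} - \frac{9}{10} e_{2} + \frac{7}{20} e_{3} + \frac{1}{2} e_{4} - \frac{9}{5} e_{5} + \frac{7}{18} e_{123} + \frac{2}{15} e_{134} - \frac{2}{3} e_{135} - \frac{67}{180} e_{234} + \frac{1}{2} e_{235} - \frac{7}{15} e_{345}
(\frac{9}{5} e_{4}) R2 = \frac{6}{5} e_{1} - \frac{67}{20} e_{2} - \frac{9}{2} e_{3} + \frac{63}{20} e_{4} - \frac{21}{5} e_{5} + \frac{7}{2} e_{124} + \frac{9}{5} e_{134} - 6 e_{145} + \frac{81}{10} e_{234} + \frac{9}{2} e_{245} + \frac{81}{5} e_{345}
(-\frac{8}{3} e_{5}) R2 = -\frac{80}{9} e_{1} + \frac{20}{3} e_{2} + 24 e_{3} + \frac{56}{9} e_{4} - \frac{14}{3} e_{5} - \frac{140}{27} e_{125} - \frac{8}{3} e_{135} + \frac{16}{9} e_{145} - 12 e_{235} - \frac{134}{27} e_{245} - \frac{20}{3} e_{345}
Summing the partial products and collecting blades:
Answer: -\frac{407}{72} e_{1} + \frac{565}{144} e_{2} + \frac{789}{40} e_{3} + \frac{6293}{720} e_{4} - \frac{161}{24} e_{5} + \frac{185}{36} e_{123} + \frac{187}{36} e_{124} - \frac{185}{27} e_{125} + \frac{133}{30} e_{134} - \frac{37}{3} e_{135} - \frac{59}{9} e_{145} + \frac{2557}{360} e_{234} - \frac{37}{4} e_{235} + \frac{13}{108} e_{245} + \frac{136}{15} e_{345}


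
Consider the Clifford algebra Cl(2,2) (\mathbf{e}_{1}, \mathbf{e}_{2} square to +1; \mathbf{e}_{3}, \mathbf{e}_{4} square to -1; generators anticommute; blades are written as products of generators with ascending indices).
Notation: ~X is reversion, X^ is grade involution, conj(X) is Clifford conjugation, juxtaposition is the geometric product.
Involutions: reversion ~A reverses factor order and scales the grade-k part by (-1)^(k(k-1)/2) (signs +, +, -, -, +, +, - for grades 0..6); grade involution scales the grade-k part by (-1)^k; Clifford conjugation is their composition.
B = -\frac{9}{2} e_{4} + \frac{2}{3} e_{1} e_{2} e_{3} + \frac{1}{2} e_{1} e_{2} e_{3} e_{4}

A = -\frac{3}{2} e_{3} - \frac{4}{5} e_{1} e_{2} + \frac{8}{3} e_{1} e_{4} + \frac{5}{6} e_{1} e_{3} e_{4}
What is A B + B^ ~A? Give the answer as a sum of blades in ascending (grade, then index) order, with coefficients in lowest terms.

first term: 12 e_{1} - \frac{5}{12} e_{2} + \frac{8}{15} e_{3} + e_{1} e_{2} + \frac{15}{4} e_{1} e_{3} + \frac{4}{3} e_{2} e_{3} + \frac{5}{9} e_{2} e_{4} + \frac{143}{20} e_{3} e_{4} + \frac{87}{20} e_{1} e_{2} e_{4} - \frac{16}{9} e_{2} e_{3} e_{4}
second term: -12 e_{1} - \frac{5}{12} e_{2} + \frac{8}{15} e_{3} - e_{1} e_{2} + \frac{15}{4} e_{1} e_{3} - \frac{4}{3} e_{2} e_{3} - \frac{5}{9} e_{2} e_{4} + \frac{127}{20} e_{3} e_{4} + \frac{57}{20} e_{1} e_{2} e_{4} + \frac{16}{9} e_{2} e_{3} e_{4}
Answer: -\frac{5}{6} e_{2} + \frac{16}{15} e_{3} + \frac{15}{2} e_{1} e_{3} + \frac{27}{2} e_{3} e_{4} + \frac{36}{5} e_{1} e_{2} e_{4}


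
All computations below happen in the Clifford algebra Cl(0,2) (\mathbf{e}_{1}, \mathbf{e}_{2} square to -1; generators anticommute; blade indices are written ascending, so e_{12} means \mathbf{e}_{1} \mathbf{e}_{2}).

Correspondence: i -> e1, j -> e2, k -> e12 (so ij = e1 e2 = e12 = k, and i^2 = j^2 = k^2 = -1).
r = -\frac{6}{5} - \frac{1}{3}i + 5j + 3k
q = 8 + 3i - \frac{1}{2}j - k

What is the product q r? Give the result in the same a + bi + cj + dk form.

In blades: q = 8 + 3 e_{1} - \frac{1}{2} e_{2} - e_{12}, r = -\frac{6}{5} - \frac{1}{3} e_{1} + 5 e_{2} + 3 e_{12}.
Distribute q over r term by term (generator squares from the signature, products reordered to ascending indices): (8)*r = -\frac{48}{5} - \frac{8}{3} e_{1} + 40 e_{2} + 24 e_{12}; (3 e_{1})*r = 1 - \frac{18}{5} e_{1} - 9 e_{2} + 15 e_{12}; (-\frac{1}{2} e_{2})*r = \frac{5}{2} - \frac{3}{2} e_{1} + \frac{3}{5} e_{2} - \frac{1}{6} e_{12}; (-e_{12})*r = 3 + 5 e_{1} + \frac{1}{3} e_{2} + \frac{6}{5} e_{12}.
Sum: -\frac{31}{10} - \frac{83}{30} e_{1} + \frac{479}{15} e_{2} + \frac{1201}{30} e_{12}; translating back through the correspondence:
Answer: -\frac{31}{10} - \frac{83}{30}i + \frac{479}{15}j + \frac{1201}{30}k


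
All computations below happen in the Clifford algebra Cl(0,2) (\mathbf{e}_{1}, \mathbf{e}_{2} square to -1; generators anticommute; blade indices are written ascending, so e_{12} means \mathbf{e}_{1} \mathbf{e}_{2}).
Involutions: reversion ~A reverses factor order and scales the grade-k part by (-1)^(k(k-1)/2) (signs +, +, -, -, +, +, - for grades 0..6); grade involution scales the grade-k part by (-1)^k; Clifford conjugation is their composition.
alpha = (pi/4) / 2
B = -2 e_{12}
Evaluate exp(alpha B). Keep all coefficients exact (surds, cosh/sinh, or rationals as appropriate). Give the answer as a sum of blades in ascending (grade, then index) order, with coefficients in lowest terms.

B^2 = (-2)^2*(e_{12})^2 = 4*(-1) = -4 (a basis 2-blade squares to minus the product of its generators' squares).
B^2 = -4 — the series telescopes trigonometrically here: l = 2, alpha*l = \frac{\pi}{4}, so exp(alpha B) = cos(\frac{\pi}{4}) + (sin(\frac{\pi}{4})/2)*B = \frac{\sqrt{2}}{2} + (\frac{\sqrt{2}}{4})*B.
Answer: \frac{\sqrt{2}}{2} - \frac{\sqrt{2}}{2} e_{12}


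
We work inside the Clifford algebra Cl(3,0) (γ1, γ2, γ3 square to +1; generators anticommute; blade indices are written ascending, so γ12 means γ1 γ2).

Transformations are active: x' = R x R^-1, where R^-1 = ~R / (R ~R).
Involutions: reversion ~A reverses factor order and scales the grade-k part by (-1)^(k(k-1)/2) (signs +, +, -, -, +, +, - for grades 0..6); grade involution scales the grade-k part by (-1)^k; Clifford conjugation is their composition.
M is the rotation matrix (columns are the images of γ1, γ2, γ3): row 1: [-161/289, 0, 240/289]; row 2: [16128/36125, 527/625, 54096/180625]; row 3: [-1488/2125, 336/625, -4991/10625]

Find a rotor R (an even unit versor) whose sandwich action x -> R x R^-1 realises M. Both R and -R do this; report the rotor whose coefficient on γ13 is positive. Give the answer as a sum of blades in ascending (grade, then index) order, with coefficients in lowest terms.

Method: write R = a + b12*γ12 + b13*γ13 + b23*γ23 with a^2 + b12^2 + b13^2 + b23^2 = 1 (so R^-1 = ~R). Expanding the columns R e_j ~R gives tr M = 4a^2 - 1 and, from the antisymmetric part, M21 - M12 = -4a*b12, M13 - M31 = 4a*b13, M32 - M23 = -4a*b23.
Here tr M = -33169/180625, so a^2 = (1 + tr M)/4 = 36864/180625 and a = ±192/425. Taking a = 192/425: M21 - M12 = 16128/36125, M13 - M31 = 55296/36125, M32 - M23 = 43008/180625, giving b12 = -21/85, b13 = 72/85, b23 = -56/425, i.e. R = 192/425 - 21/85*γ12 + 72/85*γ13 - 56/425*γ23.
Its γ13 coefficient is already positive.
Answer: 192/425 - 21/85*γ12 + 72/85*γ13 - 56/425*γ23. Recall the cover is two-to-one: with M of trace -33169/180625, both preimages act alike, and the stated γ13 sign chooses the sheet.


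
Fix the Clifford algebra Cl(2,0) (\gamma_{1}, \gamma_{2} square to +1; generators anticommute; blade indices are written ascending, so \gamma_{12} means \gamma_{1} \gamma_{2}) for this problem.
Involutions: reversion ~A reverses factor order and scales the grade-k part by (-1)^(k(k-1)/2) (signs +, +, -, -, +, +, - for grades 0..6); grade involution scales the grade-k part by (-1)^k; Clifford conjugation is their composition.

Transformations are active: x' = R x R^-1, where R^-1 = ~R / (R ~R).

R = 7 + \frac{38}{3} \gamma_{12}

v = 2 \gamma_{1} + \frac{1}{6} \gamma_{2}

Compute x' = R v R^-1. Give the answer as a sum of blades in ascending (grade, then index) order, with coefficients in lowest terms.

~R = 7 - \frac{38}{3} \gamma_{12}, and R ~R = \frac{1885}{9}, so R^-1 = ~R / (\frac{1885}{9}).
R v = \frac{145}{9} \gamma_{1} - \frac{145}{6} \gamma_{2}
Answer: -\frac{12}{13} \gamma_{1} - \frac{139}{78} \gamma_{2}


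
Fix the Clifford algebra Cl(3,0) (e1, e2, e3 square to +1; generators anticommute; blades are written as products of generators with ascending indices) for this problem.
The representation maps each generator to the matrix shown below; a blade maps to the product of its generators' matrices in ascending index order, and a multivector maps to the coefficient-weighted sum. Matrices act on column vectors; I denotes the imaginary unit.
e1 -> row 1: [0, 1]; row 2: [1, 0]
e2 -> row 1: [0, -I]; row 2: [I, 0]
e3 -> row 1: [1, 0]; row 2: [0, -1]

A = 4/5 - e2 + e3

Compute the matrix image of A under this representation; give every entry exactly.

M = (4/5)*1 + (-1)*rho(e2) + (1)*rho(e3), summed entrywise (1 is the identity matrix):
Answer: row 1: [9/5, I]; row 2: [-I, -1/5]


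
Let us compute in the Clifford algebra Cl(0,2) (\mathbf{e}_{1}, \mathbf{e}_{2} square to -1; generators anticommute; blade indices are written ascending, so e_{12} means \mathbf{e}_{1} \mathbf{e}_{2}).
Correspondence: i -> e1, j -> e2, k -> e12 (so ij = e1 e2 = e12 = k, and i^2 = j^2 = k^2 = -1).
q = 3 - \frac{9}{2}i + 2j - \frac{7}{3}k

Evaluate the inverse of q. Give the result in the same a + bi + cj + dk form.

In blades: q = 3 - \frac{9}{2} e_{1} + 2 e_{2} - \frac{7}{3} e_{12}.
With qbar = 3 + \frac{9}{2} e_{1} - 2 e_{2} + \frac{7}{3} e_{12} (scalar fixed, mapped units negated), q qbar = \frac{1393}{36} (the sum of squared coefficients), so q^-1 = qbar / (\frac{1393}{36}) = \frac{108}{1393} + \frac{162}{1393} e_{1} - \frac{72}{1393} e_{2} + \frac{12}{199} e_{12}; translating back:
Answer: \frac{108}{1393} + \frac{162}{1393}i - \frac{72}{1393}j + \frac{12}{199}k


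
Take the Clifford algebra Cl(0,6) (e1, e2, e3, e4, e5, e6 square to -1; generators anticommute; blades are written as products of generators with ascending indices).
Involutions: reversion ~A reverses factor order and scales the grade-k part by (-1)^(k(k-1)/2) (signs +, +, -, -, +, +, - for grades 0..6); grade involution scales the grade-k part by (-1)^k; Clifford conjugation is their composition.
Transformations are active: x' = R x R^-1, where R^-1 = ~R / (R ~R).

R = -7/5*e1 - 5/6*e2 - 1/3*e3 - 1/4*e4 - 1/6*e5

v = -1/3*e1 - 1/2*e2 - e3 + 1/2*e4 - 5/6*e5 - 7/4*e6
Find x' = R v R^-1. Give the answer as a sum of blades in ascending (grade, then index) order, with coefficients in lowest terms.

~R = -7/5*e1 - 5/6*e2 - 1/3*e3 - 1/4*e4 - 1/6*e5, and R ~R = -3427/1200, so R^-1 = ~R / (-3427/1200).
R v = -443/360 + 19/45*e1 e2 + 58/45*e1 e3 - 47/60*e1 e4 + 10/9*e1 e5 + 49/20*e1 e6 + 2/3*e2 e3 - 13/24*e2 e4 + 11/18*e2 e5 + 35/24*e2 e6 - 5/12*e3 e4 + 1/9*e3 e5 + 7/12*e3 e6 + 7/24*e4 e5 + 7/16*e4 e6 + 7/24*e5 e6
Answer: -8977/10281*e1 - 13457/61686*e2 + 21983/30843*e3 - 14711/20562*e4 + 42545/61686*e5 + 7/4*e6


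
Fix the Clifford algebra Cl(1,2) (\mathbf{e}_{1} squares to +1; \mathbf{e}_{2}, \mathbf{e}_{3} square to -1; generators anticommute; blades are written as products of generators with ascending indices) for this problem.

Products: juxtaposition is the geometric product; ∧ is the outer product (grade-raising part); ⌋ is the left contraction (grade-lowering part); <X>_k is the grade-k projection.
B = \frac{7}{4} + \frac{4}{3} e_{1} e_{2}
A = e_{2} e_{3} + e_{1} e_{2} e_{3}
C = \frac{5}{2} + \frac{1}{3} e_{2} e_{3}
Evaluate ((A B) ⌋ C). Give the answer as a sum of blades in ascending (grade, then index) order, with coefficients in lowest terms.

step 1: \frac{4}{3} e_{3} + \frac{4}{3} e_{1} e_{3} + \frac{7}{4} e_{2} e_{3} + \frac{7}{4} e_{1} e_{2} e_{3}
step 2: -\frac{7}{12} + \frac{4}{9} e_{2}
Answer: -\frac{7}{12} + \frac{4}{9} e_{2}


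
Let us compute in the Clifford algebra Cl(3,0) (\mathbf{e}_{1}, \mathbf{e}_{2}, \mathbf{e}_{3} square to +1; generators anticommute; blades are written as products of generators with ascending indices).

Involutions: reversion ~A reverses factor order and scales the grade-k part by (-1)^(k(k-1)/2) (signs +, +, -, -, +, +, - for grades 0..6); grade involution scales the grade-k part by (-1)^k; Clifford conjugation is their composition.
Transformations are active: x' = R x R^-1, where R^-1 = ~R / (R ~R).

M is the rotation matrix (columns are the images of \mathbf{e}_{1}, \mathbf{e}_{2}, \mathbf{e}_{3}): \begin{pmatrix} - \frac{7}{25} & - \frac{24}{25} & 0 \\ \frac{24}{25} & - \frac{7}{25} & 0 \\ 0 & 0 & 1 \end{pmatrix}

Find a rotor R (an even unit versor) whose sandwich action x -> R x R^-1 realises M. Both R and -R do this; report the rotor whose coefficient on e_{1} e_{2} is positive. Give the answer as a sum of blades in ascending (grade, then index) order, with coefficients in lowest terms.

Method: write R = a + b12*e_{1} e_{2} + b13*e_{1} e_{3} + b23*e_{2} e_{3} with a^2 + b12^2 + b13^2 + b23^2 = 1 (so R^-1 = ~R). Expanding the columns R e_j ~R gives tr M = 4a^2 - 1 and, from the antisymmetric part, M21 - M12 = -4a*b12, M13 - M31 = 4a*b13, M32 - M23 = -4a*b23.
Here tr M = \frac{11}{25}, so a^2 = (1 + tr M)/4 = \frac{9}{25} and a = ±\frac{3}{5}. Taking a = \frac{3}{5}: M21 - M12 = \frac{48}{25}, M13 - M31 = 0, M32 - M23 = 0, giving b12 = -\frac{4}{5}, b13 = 0, b23 = 0, i.e. R = \frac{3}{5} - \frac{4}{5} e_{1} e_{2}.
Its e_{1} e_{2} coefficient is negative, so report the other preimage -R.
Answer: -\frac{3}{5} + \frac{4}{5} e_{1} e_{2}. Key observation: the double cover Spin(3) -> SO(3) sends R and -R to the same matrix (trace \frac{11}{25} here), so the stated sign of the e_{1} e_{2} coefficient is what selects one sheet.


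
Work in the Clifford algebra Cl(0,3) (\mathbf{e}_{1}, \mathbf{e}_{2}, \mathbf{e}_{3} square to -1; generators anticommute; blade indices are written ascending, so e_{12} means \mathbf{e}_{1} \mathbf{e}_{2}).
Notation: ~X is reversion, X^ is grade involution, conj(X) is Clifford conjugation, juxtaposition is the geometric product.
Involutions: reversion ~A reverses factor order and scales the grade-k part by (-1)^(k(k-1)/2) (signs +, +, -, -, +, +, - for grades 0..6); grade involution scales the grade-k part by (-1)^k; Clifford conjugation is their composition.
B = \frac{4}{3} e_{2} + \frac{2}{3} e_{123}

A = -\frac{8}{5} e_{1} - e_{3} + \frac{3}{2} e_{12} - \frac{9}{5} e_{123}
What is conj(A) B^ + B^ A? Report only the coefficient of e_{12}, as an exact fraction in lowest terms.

first term: \frac{6}{5} - 2 e_{1} - e_{3} - \frac{22}{15} e_{12} + \frac{12}{5} e_{13} + \frac{12}{5} e_{23}
second term: \frac{6}{5} - 2 e_{1} + e_{3} - \frac{14}{5} e_{12} + \frac{12}{5} e_{13} + \frac{4}{15} e_{23}
Answer: -\frac{64}{15}


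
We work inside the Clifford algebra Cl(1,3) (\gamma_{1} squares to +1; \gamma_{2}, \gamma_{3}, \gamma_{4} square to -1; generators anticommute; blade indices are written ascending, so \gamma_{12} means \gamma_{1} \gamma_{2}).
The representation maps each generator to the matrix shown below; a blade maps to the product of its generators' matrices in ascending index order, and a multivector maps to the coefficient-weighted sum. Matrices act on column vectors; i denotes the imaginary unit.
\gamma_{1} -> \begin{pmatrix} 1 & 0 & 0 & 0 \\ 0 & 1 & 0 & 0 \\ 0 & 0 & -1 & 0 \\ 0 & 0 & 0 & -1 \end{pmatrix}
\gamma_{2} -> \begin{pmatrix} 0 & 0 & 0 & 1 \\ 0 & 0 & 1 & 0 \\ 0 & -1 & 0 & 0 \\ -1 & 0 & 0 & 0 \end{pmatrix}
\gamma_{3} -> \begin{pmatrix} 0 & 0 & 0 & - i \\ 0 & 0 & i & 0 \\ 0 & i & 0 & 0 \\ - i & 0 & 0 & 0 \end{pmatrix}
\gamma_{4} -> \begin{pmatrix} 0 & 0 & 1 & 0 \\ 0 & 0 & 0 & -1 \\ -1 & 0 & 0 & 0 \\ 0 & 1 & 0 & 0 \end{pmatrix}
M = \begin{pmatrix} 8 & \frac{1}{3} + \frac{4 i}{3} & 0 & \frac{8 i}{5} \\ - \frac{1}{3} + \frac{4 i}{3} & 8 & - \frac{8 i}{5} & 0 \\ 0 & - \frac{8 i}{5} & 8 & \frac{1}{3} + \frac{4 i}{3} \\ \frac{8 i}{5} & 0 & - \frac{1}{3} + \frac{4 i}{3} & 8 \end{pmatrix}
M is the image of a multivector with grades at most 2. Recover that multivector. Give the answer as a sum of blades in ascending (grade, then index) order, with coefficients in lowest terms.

Method: the blade images are trace-orthogonal — tr(rho(e_A) rho(e_B)^-1) = 4 if A = B and 0 otherwise — and rho(e_A)^-1 = (e_A)^2 * rho(e_A) with (e_A)^2 = +1 or -1, so the coefficient of e_A in the preimage is (e_A)^2 * tr(M rho(e_A))/4.
Nonzero projections over blades of grade <= 2: 1: (1)^2 = +1, tr(M 1) = 32, coefficient 8; \gamma_{3}: (\gamma_{3})^2 = -1, tr(M rho(\gamma_{3})) = \frac{32}{5}, coefficient -\frac{8}{5}; \gamma_{24}: (\gamma_{24})^2 = -1, tr(M rho(\gamma_{24})) = - \frac{4}{3}, coefficient \frac{1}{3}; \gamma_{34}: (\gamma_{34})^2 = -1, tr(M rho(\gamma_{34})) = \frac{16}{3}, coefficient -\frac{4}{3}. Every other blade of grade <= 2 projects to 0.
Answer: 8 - \frac{8}{5} \gamma_{3} + \frac{1}{3} \gamma_{24} - \frac{4}{3} \gamma_{34}
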